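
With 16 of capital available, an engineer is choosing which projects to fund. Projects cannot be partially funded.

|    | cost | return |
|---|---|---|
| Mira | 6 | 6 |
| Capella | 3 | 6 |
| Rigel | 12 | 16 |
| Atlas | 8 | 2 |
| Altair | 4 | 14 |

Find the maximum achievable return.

Allowing fractional choices, the relaxed optimum would be about 32.0, but projects are indivisible.
Rigel + Altair: cost 12 + 4 = 16 ≤ 16, return 16 + 14 = 30.
Mira + Capella + Altair: cost 6 + 3 + 4 = 13 ≤ 16, return 6 + 6 + 14 = 26.
Best is Rigel and Altair with total return 30.

30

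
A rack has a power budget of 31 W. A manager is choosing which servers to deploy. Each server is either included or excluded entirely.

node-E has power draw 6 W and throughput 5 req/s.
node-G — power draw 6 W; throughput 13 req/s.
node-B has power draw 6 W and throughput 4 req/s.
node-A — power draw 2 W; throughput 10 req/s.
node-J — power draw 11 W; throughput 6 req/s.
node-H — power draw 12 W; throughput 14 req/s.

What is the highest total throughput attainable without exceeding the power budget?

43

This is an integer program with binary decision variables.
Allowing fractional choices, the relaxed optimum would be about 45.3, but servers are indivisible.
node-G + node-A + node-J + node-H: power draw 6 + 2 + 11 + 12 = 31 ≤ 31, throughput 13 + 10 + 6 + 14 = 43.
node-G + node-B + node-A + node-H: power draw 6 + 6 + 2 + 12 = 26 ≤ 31, throughput 13 + 4 + 10 + 14 = 41.
node-E + node-G + node-A + node-H: power draw 6 + 6 + 2 + 12 = 26 ≤ 31, throughput 5 + 13 + 10 + 14 = 42.
Best is node-G, node-A, node-J, and node-H with total throughput 43.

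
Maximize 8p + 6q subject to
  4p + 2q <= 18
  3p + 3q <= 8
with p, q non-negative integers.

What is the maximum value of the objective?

The continuous relaxation peaks at (2.67, 0) with value 21.33; rounding to a feasible lattice point costs some objective.
(p,q)=(2,0): 4·2+2·0=8≤18, 3·2+3·0=6≤8, objective 16.
(p,q)=(1,1): 4·1+2·1=6≤18, 3·1+3·1=6≤8, objective 14.
(p,q)=(1,0): 4·1+2·0=4≤18, 3·1+3·0=3≤8, objective 8.
The best lattice point is (2,0), giving 16.

16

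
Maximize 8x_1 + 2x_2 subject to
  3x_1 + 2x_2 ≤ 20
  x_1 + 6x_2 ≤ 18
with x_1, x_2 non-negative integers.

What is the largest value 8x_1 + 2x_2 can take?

50

The continuous relaxation peaks at (6.67, 0) with value 53.33; rounding to a feasible lattice point costs some objective.
(x_1,x_2)=(6,1) is feasible, giving 50.
(x_1,x_2)=(6,0) is feasible, giving 48.
(x_1,x_2)=(5,2) is feasible, giving 44.
No feasible integer point exceeds 50.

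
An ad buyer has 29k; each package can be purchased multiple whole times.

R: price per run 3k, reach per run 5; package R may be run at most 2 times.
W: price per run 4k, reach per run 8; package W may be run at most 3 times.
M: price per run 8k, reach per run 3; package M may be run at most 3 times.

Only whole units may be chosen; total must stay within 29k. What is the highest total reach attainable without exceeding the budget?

Take 2×R, 3×W, and 1×M: price 26 ≤ 29, reach 2·5 + 3·8 + 1·3 = 37.
W has the best ratio (8/4) and is taken to its limit of 3; remaining capacity is filled optimally with the others.

37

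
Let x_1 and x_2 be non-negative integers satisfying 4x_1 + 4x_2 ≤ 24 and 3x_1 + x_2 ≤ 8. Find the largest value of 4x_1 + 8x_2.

48

(x_1,x_2)=(0,6): 4·0+4·6=24≤24, 3·0+1·6=6≤8, objective 48.
(x_1,x_2)=(1,5): 4·1+4·5=24≤24, 3·1+1·5=8≤8, objective 44.
No feasible integer point exceeds 48.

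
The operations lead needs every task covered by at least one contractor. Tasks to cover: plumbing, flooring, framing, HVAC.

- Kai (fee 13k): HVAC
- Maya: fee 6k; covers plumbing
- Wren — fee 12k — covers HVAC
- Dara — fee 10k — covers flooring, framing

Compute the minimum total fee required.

Choose Maya, Wren, and Dara: together they cover plumbing, flooring, framing, HVAC — every task.
Total fee: 6 + 12 + 10 = 28.
No cover costs less than 28.

28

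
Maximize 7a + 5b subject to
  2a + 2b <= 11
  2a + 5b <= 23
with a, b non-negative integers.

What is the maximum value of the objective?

35

(a,b)=(5,0) is feasible, giving 35.
(a,b)=(4,1) is feasible, giving 33.
Maximum is 35 at (a,b)=(5,0).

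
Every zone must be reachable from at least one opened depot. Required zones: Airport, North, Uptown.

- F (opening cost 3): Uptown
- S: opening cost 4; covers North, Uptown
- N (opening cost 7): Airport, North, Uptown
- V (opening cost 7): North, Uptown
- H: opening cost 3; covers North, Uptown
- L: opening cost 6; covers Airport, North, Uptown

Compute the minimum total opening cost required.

6

L alone covers Airport, North, Uptown — every zone.
Total opening cost: 6.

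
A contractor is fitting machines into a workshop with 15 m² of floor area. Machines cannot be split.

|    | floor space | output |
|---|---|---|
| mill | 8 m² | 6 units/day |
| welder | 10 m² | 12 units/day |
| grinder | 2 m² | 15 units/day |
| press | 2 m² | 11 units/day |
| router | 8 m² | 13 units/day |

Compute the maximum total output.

39

Allowing fractional choices, the relaxed optimum would be about 42.6, but machines are indivisible.
grinder + press + router: floor space 2 + 2 + 8 = 12 ≤ 15, output 15 + 11 + 13 = 39.
welder + grinder + press: floor space 10 + 2 + 2 = 14 ≤ 15, output 12 + 15 + 11 = 38.
mill + grinder + press: floor space 8 + 2 + 2 = 12 ≤ 15, output 6 + 15 + 11 = 32.
Best is grinder, press, and router with total output 39.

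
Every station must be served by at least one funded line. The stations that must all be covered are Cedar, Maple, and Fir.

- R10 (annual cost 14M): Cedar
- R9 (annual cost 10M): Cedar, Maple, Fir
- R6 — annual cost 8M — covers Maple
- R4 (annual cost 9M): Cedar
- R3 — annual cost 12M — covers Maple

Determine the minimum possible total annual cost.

R9 alone covers Cedar, Maple, Fir — every station.
Total annual cost: 10.
No cover costs less than 10.

10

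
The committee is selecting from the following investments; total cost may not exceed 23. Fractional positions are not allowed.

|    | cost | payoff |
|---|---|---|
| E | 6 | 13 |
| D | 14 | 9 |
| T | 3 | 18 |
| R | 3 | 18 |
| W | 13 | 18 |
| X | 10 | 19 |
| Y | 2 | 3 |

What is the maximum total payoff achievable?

68

Take E, T, R, and X: cost 6 + 3 + 3 + 10 = 22 ≤ 23, payoff 13 + 18 + 18 + 19 = 68.
No other feasible combination does better.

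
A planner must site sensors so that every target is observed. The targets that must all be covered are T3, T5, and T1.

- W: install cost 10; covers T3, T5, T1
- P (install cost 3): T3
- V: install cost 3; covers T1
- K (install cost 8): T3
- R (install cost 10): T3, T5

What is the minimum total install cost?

10

The greedy cost-per-new-target heuristic would pick P, V, and W for 16, but a cheaper cover exists.
W alone covers T3, T5, T1 — every target.
Total install cost: 10.
No cover costs less than 10.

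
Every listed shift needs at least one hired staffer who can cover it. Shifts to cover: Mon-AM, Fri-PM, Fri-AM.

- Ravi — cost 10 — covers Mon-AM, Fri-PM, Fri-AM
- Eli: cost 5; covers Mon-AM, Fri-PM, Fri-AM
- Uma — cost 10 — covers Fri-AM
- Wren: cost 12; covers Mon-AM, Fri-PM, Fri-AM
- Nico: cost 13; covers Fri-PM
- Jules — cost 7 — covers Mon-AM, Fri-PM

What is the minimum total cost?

5

This is a weighted set-cover instance.
Eli alone covers Mon-AM, Fri-PM, Fri-AM — every shift.
Total cost: 5.
No cover costs less than 5.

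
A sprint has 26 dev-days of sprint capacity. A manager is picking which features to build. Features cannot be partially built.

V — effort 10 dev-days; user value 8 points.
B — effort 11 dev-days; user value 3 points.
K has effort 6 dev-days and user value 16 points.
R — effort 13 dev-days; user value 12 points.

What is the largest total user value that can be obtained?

28

Treat it as a binary knapsack problem.
Allowing fractional choices, the relaxed optimum would be about 33.6, but features are indivisible.
K + R: effort 6 + 13 = 19 ≤ 26, user value 16 + 12 = 28.
V + R: effort 10 + 13 = 23 ≤ 26, user value 8 + 12 = 20.
V + K: effort 10 + 6 = 16 ≤ 26, user value 8 + 16 = 24.
Best is K and R with total user value 28.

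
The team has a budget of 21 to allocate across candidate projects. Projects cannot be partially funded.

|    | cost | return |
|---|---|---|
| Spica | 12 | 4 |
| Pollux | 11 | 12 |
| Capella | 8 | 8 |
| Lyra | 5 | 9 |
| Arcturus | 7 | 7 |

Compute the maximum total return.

Allowing fractional choices, the relaxed optimum would be about 26.0, but projects are indivisible.
Capella + Lyra + Arcturus: cost 8 + 5 + 7 = 20 ≤ 21, return 8 + 9 + 7 = 24.
Pollux + Lyra: cost 11 + 5 = 16 ≤ 21, return 12 + 9 = 21.
Best is Capella, Lyra, and Arcturus with total return 24.

24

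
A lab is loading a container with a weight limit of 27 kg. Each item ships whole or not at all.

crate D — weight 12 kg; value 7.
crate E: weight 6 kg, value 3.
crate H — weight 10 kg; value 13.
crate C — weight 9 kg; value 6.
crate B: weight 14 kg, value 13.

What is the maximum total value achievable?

crate E + crate H + crate C: weight 6 + 10 + 9 = 25 ≤ 27, value 3 + 13 + 6 = 22.
crate H + crate B: weight 10 + 14 = 24 ≤ 27, value 13 + 13 = 26.
Best is crate H and crate B with total value 26.

26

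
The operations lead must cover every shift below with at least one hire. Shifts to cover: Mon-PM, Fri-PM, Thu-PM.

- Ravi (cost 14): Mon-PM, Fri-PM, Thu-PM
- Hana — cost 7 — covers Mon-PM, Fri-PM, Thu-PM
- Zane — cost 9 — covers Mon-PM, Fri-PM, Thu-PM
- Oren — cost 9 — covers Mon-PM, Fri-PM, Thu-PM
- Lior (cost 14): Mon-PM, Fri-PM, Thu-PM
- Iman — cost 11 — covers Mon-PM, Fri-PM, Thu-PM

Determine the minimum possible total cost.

Hana alone covers Mon-PM, Fri-PM, Thu-PM — every shift.
Total cost: 7.
No cover costs less than 7.

7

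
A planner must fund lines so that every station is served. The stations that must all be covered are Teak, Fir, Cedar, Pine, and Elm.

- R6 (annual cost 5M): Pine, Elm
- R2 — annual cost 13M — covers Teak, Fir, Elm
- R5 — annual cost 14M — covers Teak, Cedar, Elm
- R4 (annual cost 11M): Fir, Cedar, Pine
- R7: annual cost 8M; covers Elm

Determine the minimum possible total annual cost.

24

Choose R2 and R4: together they cover Teak, Fir, Cedar, Pine, Elm — every station.
Total annual cost: 13 + 11 = 24.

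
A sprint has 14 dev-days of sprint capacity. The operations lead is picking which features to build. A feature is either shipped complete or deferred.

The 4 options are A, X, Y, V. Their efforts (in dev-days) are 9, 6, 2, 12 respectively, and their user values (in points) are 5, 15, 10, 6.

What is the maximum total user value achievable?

Allowing fractional choices, the relaxed optimum would be about 28.3, but features are indivisible.
X + Y: effort 6 + 2 = 8 ≤ 14, user value 15 + 10 = 25.
Y + V: effort 2 + 12 = 14 ≤ 14, user value 10 + 6 = 16.
X: effort 6 ≤ 14, user value 15.
Best is X and Y with total user value 25.

25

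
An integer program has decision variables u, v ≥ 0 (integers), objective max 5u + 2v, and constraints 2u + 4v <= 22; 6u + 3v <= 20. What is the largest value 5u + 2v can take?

15

The continuous relaxation peaks at (3.33, 0) with value 16.67; rounding to a feasible lattice point costs some objective.
(u,v)=(3,0): 2·3+4·0=6≤22, 6·3+3·0=18≤20, objective 15.
(u,v)=(2,1): 2·2+4·1=8≤22, 6·2+3·1=15≤20, objective 12.
(u,v)=(2,0): 2·2+4·0=4≤22, 6·2+3·0=12≤20, objective 10.
Maximum is 15 at (u,v)=(3,0).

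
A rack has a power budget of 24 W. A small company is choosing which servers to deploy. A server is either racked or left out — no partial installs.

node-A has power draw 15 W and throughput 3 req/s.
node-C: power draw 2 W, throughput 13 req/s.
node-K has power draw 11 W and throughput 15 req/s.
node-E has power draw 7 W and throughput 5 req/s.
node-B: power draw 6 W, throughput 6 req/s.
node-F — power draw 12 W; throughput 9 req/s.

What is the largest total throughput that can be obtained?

Take node-C, node-K, and node-B: power draw 2 + 11 + 6 = 19 ≤ 24, throughput 13 + 15 + 6 = 34.
No other feasible combination does better.

34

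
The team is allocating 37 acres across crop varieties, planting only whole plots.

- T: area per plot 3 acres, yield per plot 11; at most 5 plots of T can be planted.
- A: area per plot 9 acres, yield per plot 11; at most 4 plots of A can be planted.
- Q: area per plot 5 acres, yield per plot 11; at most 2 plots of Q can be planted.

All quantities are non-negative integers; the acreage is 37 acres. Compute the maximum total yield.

88

This is a bounded integer knapsack.
3×T, 2×A, and 2×Q: area 37 ≤ 37, yield 3·11 + 2·11 + 2·11 = 77.
5×T, 1×A, and 2×Q: area 34 ≤ 37, yield 5·11 + 1·11 + 2·11 = 88.
Best is 88.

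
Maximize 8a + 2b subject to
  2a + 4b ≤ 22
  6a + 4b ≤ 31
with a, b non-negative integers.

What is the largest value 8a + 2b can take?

40

The continuous relaxation peaks at (5.17, 0) with value 41.33; rounding to a feasible lattice point costs some objective.
(a,b)=(5,0) is feasible, giving 40.
(a,b)=(4,1) is feasible, giving 34.
The best lattice point is (5,0), giving 40.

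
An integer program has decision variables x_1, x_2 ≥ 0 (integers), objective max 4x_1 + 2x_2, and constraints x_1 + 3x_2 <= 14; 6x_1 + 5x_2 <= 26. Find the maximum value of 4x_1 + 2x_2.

16

(x_1,x_2)=(4,0): 1·4+3·0=4≤14, 6·4+5·0=24≤26, objective 16.
(x_1,x_2)=(3,1): 1·3+3·1=6≤14, 6·3+5·1=23≤26, objective 14.
(x_1,x_2)=(3,0): 1·3+3·0=3≤14, 6·3+5·0=18≤26, objective 12.
No feasible integer point exceeds 16.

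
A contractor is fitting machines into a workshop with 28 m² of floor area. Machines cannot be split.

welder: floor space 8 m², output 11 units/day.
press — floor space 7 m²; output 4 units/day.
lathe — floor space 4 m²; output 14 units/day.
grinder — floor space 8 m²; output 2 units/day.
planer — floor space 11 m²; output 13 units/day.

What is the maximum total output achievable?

38

Take welder, lathe, and planer: floor space 8 + 4 + 11 = 23 ≤ 28, output 11 + 14 + 13 = 38.
No other feasible combination does better.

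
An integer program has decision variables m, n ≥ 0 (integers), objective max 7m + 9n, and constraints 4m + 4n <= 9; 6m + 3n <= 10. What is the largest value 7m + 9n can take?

Relaxing integrality, the LP optimum is 20.25 at (m,n) = (0, 2.25), which is not an integer point.
(m,n)=(0,2): 4·0+4·2=8≤9, 6·0+3·2=6≤10, objective 18.
(m,n)=(1,1): 4·1+4·1=8≤9, 6·1+3·1=9≤10, objective 16.
(m,n)=(0,1): 4·0+4·1=4≤9, 6·0+3·1=3≤10, objective 9.
Maximum is 18 at (m,n)=(0,2).

18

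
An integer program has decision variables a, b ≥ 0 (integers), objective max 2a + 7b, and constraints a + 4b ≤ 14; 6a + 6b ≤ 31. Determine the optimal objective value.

25

(a,b)=(2,3): 1·2+4·3=14≤14, 6·2+6·3=30≤31, objective 25.
(a,b)=(1,3): 1·1+4·3=13≤14, 6·1+6·3=24≤31, objective 23.
(a,b)=(3,2): 1·3+4·2=11≤14, 6·3+6·2=30≤31, objective 20.
No feasible integer point exceeds 25.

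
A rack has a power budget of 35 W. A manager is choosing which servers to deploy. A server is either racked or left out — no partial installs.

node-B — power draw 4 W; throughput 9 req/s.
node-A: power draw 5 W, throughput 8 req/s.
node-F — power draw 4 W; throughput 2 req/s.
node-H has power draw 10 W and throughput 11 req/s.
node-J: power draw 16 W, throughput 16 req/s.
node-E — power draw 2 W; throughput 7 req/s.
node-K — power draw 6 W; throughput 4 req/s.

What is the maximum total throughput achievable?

This is an integer program with binary decision variables.
Allowing fractional choices, the relaxed optimum would be about 49.0, but servers are indivisible.
node-B + node-A + node-H + node-J: power draw 4 + 5 + 10 + 16 = 35 ≤ 35, throughput 9 + 8 + 11 + 16 = 44.
node-B + node-H + node-J + node-E: power draw 4 + 10 + 16 + 2 = 32 ≤ 35, throughput 9 + 11 + 16 + 7 = 43.
node-B + node-A + node-J + node-E + node-K: power draw 4 + 5 + 16 + 2 + 6 = 33 ≤ 35, throughput 9 + 8 + 16 + 7 + 4 = 44.
The maximum throughput is 44; one optimal choice is node-B, node-A, node-J, node-E, and node-K.

44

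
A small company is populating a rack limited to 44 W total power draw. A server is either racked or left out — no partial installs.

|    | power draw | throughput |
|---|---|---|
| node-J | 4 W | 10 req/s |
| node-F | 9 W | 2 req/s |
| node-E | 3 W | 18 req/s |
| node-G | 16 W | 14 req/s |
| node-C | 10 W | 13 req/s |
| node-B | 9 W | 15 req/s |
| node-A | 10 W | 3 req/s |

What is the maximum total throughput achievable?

Treat it as a binary knapsack problem.
node-J + node-E + node-G + node-B + node-A: power draw 4 + 3 + 16 + 9 + 10 = 42 ≤ 44, throughput 10 + 18 + 14 + 15 + 3 = 60.
node-J + node-E + node-G + node-C + node-B: power draw 4 + 3 + 16 + 10 + 9 = 42 ≤ 44, throughput 10 + 18 + 14 + 13 + 15 = 70.
node-E + node-G + node-C + node-B: power draw 3 + 16 + 10 + 9 = 38 ≤ 44, throughput 18 + 14 + 13 + 15 = 60.
Best is node-J, node-E, node-G, node-C, and node-B with total throughput 70.

70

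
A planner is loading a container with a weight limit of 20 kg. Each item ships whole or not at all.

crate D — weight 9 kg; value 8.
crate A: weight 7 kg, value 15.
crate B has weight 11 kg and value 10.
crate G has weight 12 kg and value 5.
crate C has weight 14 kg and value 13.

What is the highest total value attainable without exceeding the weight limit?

25

Treat it as a binary knapsack problem.
Take crate A and crate B: weight 7 + 11 = 18 ≤ 20, value 15 + 10 = 25.
No other feasible combination does better.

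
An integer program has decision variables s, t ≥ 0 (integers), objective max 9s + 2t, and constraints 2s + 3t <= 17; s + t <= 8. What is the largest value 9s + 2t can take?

(s,t)=(8,0) is feasible, giving 72.
(s,t)=(7,1) is feasible, giving 65.
(s,t)=(7,0) is feasible, giving 63.
The best lattice point is (8,0), giving 72.

72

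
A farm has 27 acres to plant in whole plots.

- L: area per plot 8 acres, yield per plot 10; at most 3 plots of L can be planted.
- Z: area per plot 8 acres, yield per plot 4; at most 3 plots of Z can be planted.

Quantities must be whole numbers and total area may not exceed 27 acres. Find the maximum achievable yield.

30

L has the best ratio (10/8); taking only L gives at most 3×10 = 30 (stopped by the area limit).
Optimal: 3×L: area 24 ≤ 27, yield 3·10 = 30.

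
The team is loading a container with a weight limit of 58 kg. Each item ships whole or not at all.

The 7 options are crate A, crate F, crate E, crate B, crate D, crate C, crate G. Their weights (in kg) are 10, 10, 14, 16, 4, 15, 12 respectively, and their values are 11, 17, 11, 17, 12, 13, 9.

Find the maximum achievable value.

Allowing fractional choices, the relaxed optimum would be about 72.4, but items are indivisible.
crate A + crate F + crate B + crate D + crate C: weight 10 + 10 + 16 + 4 + 15 = 55 ≤ 58, value 11 + 17 + 17 + 12 + 13 = 70.
crate F + crate B + crate D + crate C + crate G: weight 10 + 16 + 4 + 15 + 12 = 57 ≤ 58, value 17 + 17 + 12 + 13 + 9 = 68.
crate A + crate F + crate E + crate B + crate D: weight 10 + 10 + 14 + 16 + 4 = 54 ≤ 58, value 11 + 17 + 11 + 17 + 12 = 68.
Best is crate A, crate F, crate B, crate D, and crate C with total value 70.

70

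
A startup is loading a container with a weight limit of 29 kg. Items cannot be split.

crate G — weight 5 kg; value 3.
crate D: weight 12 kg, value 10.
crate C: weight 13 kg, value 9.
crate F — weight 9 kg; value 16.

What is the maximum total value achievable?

Take crate G, crate D, and crate F: weight 5 + 12 + 9 = 26 ≤ 29, value 3 + 10 + 16 = 29.
No other feasible combination does better.

29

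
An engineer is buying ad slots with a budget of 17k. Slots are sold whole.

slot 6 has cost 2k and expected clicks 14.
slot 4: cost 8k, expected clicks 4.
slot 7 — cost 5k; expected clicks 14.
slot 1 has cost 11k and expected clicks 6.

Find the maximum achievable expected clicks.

32

slot 6 + slot 4 + slot 7: cost 2 + 8 + 5 = 15 ≤ 17, expected clicks 14 + 4 + 14 = 32.
slot 6 + slot 7: cost 2 + 5 = 7 ≤ 17, expected clicks 14 + 14 = 28.
slot 6 + slot 1: cost 2 + 11 = 13 ≤ 17, expected clicks 14 + 6 = 20.
Best is slot 6, slot 4, and slot 7 with total expected clicks 32.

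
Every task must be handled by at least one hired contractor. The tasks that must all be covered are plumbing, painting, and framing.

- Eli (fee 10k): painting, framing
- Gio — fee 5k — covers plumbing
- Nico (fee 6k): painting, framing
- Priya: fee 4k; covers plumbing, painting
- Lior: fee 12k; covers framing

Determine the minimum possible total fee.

Choose Nico and Priya: together they cover plumbing, painting, framing — every task.
Total fee: 6 + 4 = 10.

10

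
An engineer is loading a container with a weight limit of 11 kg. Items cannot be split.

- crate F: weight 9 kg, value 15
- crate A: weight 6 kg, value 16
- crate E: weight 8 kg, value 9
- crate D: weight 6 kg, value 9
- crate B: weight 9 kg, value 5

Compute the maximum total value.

This is an integer program with binary decision variables.
crate D: weight 6 ≤ 11, value 9.
crate A: weight 6 ≤ 11, value 16.
crate F: weight 9 ≤ 11, value 15.
Best is crate A with total value 16.

16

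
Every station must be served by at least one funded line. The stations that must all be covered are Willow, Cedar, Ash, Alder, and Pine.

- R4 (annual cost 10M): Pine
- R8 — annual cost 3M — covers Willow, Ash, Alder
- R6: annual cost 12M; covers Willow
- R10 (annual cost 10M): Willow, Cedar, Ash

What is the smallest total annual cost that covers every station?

Choose R4, R8, and R10: together they cover Willow, Cedar, Ash, Alder, Pine — every station.
Total annual cost: 10 + 3 + 10 = 23.

23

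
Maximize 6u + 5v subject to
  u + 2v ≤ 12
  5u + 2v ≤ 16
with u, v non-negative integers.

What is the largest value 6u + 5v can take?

(u,v)=(1,5): 1·1+2·5=11≤12, 5·1+2·5=15≤16, objective 31.
(u,v)=(0,6): 1·0+2·6=12≤12, 5·0+2·6=12≤16, objective 30.
Maximum is 31 at (u,v)=(1,5).

31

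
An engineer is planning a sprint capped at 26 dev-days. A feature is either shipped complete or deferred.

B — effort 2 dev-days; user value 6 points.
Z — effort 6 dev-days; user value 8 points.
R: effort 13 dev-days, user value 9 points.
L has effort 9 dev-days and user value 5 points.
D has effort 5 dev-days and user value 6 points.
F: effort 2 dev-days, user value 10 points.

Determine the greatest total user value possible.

35

Z + R + D + F: effort 6 + 13 + 5 + 2 = 26 ≤ 26, user value 8 + 9 + 6 + 10 = 33.
B + Z + R + F: effort 2 + 6 + 13 + 2 = 23 ≤ 26, user value 6 + 8 + 9 + 10 = 33.
B + Z + L + D + F: effort 2 + 6 + 9 + 5 + 2 = 24 ≤ 26, user value 6 + 8 + 5 + 6 + 10 = 35.
Best is B, Z, L, D, and F with total user value 35.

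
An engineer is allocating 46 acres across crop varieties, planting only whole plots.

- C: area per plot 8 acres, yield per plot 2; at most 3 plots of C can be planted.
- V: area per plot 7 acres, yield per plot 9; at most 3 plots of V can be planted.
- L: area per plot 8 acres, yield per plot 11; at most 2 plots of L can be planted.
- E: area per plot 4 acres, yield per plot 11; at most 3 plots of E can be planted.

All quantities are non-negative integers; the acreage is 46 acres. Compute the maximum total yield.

This is a bounded integer knapsack.
Take 2×V, 2×L, and 3×E: area 42 ≤ 46, yield 2·9 + 2·11 + 3·11 = 73.
E has the best ratio (11/4) and is taken to its limit of 3; remaining capacity is filled optimally with the others.

73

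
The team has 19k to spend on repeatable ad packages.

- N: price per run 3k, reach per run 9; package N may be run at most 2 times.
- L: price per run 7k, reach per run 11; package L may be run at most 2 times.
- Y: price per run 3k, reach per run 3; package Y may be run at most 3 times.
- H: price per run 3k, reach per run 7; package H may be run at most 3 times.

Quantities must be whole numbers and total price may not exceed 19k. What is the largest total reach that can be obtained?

43

This is a bounded integer knapsack.
2×N, 1×Y, and 3×H: price 18 ≤ 19, reach 2·9 + 1·3 + 3·7 = 42.
2×N, 1×L, and 2×H: price 19 ≤ 19, reach 2·9 + 1·11 + 2·7 = 43.
Best is 43.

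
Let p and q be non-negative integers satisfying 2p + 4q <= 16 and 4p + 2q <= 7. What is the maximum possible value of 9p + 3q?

12

(p,q)=(1,1): 2·1+4·1=6≤16, 4·1+2·1=6≤7, objective 12.
(p,q)=(1,0): 2·1+4·0=2≤16, 4·1+2·0=4≤7, objective 9.
Maximum is 12 at (p,q)=(1,1).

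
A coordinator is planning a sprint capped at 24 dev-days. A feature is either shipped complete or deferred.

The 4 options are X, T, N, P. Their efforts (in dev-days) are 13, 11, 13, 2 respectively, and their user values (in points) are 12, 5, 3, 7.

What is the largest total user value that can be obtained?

X: effort 13 ≤ 24, user value 12.
X + T: effort 13 + 11 = 24 ≤ 24, user value 12 + 5 = 17.
X + P: effort 13 + 2 = 15 ≤ 24, user value 12 + 7 = 19.
Best is X and P with total user value 19.

19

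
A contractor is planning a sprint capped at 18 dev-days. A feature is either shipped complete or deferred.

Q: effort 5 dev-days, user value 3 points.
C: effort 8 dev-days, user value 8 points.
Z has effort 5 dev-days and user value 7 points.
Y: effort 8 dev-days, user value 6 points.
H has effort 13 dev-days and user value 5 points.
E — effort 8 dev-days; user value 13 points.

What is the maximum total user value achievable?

23

Allowing fractional choices, the relaxed optimum would be about 25.0, but features are indivisible.
Q + Z + E: effort 5 + 5 + 8 = 18 ≤ 18, user value 3 + 7 + 13 = 23.
C + E: effort 8 + 8 = 16 ≤ 18, user value 8 + 13 = 21.
Best is Q, Z, and E with total user value 23.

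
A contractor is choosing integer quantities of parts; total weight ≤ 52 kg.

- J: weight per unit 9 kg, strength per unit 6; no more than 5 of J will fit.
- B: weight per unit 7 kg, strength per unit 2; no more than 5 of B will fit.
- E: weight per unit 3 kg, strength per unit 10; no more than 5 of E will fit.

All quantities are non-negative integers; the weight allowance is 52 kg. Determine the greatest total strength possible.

E has the best ratio (10/3); taking only E gives at most 5×10 = 50 (stopped by the supply cap of 5).
Mixing does better — 4×J and 5×E: weight 51 ≤ 52, strength 4·6 + 5·10 = 74.

74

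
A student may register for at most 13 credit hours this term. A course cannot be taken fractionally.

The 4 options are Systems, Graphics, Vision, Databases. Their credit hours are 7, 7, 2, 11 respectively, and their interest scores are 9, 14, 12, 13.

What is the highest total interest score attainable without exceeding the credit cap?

26

Graphics + Vision: credit hours 7 + 2 = 9 ≤ 13, interest score 14 + 12 = 26.
Vision + Databases: credit hours 2 + 11 = 13 ≤ 13, interest score 12 + 13 = 25.
Systems + Vision: credit hours 7 + 2 = 9 ≤ 13, interest score 9 + 12 = 21.
Best is Graphics and Vision with total interest score 26.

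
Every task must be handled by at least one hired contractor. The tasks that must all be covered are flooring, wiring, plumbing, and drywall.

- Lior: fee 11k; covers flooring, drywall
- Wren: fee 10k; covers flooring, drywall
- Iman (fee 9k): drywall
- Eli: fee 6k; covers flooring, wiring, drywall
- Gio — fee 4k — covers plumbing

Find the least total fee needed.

Choose Eli and Gio: together they cover flooring, wiring, plumbing, drywall — every task.
Total fee: 6 + 4 = 10.
No cover costs less than 10.

10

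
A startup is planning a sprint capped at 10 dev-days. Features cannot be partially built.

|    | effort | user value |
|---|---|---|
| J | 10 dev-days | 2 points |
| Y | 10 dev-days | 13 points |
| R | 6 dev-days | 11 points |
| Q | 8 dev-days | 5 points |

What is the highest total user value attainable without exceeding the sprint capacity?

Take Y: effort 10 ≤ 10, user value 13.
No other feasible combination does better.

13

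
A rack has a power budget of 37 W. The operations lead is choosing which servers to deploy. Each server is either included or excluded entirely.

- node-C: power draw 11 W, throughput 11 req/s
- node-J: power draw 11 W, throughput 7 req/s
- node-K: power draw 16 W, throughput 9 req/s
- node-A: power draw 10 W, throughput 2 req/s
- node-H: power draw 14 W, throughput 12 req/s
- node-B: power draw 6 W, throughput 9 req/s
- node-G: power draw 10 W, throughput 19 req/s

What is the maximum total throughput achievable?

42

Allowing fractional choices, the relaxed optimum would be about 47.6, but servers are indivisible.
node-H + node-B + node-G: power draw 14 + 6 + 10 = 30 ≤ 37, throughput 12 + 9 + 19 = 40.
node-C + node-A + node-B + node-G: power draw 11 + 10 + 6 + 10 = 37 ≤ 37, throughput 11 + 2 + 9 + 19 = 41.
node-C + node-H + node-G: power draw 11 + 14 + 10 = 35 ≤ 37, throughput 11 + 12 + 19 = 42.
Best is node-C, node-H, and node-G with total throughput 42.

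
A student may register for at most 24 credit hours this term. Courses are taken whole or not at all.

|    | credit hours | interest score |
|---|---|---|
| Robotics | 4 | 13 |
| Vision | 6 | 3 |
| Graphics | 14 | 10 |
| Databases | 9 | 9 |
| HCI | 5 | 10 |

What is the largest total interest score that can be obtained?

35

Allowing fractional choices, the relaxed optimum would be about 36.3, but courses are indivisible.
Robotics + Vision + Databases + HCI: credit hours 4 + 6 + 9 + 5 = 24 ≤ 24, interest score 13 + 3 + 9 + 10 = 35.
Robotics + Databases + HCI: credit hours 4 + 9 + 5 = 18 ≤ 24, interest score 13 + 9 + 10 = 32.
Robotics + Graphics + HCI: credit hours 4 + 14 + 5 = 23 ≤ 24, interest score 13 + 10 + 10 = 33.
Best is Robotics, Vision, Databases, and HCI with total interest score 35.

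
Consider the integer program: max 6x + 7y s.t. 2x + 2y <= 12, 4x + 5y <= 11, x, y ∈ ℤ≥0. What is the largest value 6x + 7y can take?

Relaxing integrality, the LP optimum is 16.50 at (x,y) = (2.75, 0), which is not an integer point.
(x,y)=(0,2): 2·0+2·2=4≤12, 4·0+5·2=10≤11, objective 14.
(x,y)=(1,1): 2·1+2·1=4≤12, 4·1+5·1=9≤11, objective 13.
(x,y)=(2,0): 2·2+2·0=4≤12, 4·2+5·0=8≤11, objective 12.
(x,y)=(0,1): 2·0+2·1=2≤12, 4·0+5·1=5≤11, objective 7.
The best lattice point is (0,2), giving 14.

14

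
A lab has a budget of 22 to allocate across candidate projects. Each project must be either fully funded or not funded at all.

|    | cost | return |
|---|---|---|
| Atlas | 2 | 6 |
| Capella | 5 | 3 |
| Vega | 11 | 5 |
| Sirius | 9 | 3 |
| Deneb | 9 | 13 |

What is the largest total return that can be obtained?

Take Atlas, Vega, and Deneb: cost 2 + 11 + 9 = 22 ≤ 22, return 6 + 5 + 13 = 24.
No other feasible combination does better.

24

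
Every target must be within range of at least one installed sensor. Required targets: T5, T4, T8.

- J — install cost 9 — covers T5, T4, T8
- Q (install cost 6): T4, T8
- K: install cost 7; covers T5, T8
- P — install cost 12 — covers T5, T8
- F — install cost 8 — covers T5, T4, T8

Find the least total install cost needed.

F alone covers T5, T4, T8 — every target.
Total install cost: 8.
No cover costs less than 8.

8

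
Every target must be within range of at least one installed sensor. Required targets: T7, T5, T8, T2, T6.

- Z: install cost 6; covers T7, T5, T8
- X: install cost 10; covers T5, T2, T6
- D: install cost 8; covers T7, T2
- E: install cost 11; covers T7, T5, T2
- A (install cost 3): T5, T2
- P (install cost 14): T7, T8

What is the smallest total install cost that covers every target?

16

The greedy cost-per-new-target heuristic would pick A, Z, and X for 19, but a cheaper cover exists.
Choose Z and X: together they cover T7, T5, T8, T2, T6 — every target.
Total install cost: 6 + 10 = 16.
No cover costs less than 16.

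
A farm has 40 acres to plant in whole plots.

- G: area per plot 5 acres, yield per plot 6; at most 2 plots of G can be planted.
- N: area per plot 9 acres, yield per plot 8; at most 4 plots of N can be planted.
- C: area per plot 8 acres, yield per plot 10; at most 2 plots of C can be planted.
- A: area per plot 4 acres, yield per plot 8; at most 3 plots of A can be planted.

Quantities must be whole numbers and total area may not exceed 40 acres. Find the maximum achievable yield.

2×G, 1×N, 1×C, and 3×A: area 39 ≤ 40, yield 2·6 + 1·8 + 1·10 + 3·8 = 54.
2×G, 2×C, and 3×A: area 38 ≤ 40, yield 2·6 + 2·10 + 3·8 = 56.
Best is 56.

56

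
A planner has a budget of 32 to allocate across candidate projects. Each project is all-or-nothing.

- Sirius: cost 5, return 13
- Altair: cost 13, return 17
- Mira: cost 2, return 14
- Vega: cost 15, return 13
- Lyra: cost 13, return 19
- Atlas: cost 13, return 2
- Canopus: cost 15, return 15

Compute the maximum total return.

This is an integer program with binary decision variables.
Allowing fractional choices, the relaxed optimum would be about 61.7, but projects are indivisible.
Sirius + Altair + Lyra: cost 5 + 13 + 13 = 31 ≤ 32, return 13 + 17 + 19 = 49.
Altair + Mira + Lyra: cost 13 + 2 + 13 = 28 ≤ 32, return 17 + 14 + 19 = 50.
Best is Altair, Mira, and Lyra with total return 50.

50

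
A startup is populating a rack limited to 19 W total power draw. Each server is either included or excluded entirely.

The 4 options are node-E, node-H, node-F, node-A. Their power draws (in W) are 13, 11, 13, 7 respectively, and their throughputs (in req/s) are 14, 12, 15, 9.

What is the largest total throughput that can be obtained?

21

node-F: power draw 13 ≤ 19, throughput 15.
node-H + node-A: power draw 11 + 7 = 18 ≤ 19, throughput 12 + 9 = 21.
Best is node-H and node-A with total throughput 21.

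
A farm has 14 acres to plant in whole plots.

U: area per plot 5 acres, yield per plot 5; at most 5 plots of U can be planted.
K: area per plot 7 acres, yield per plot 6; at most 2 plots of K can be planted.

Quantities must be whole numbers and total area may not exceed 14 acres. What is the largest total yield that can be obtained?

This is a bounded integer knapsack.
Take 2×K: area 14 ≤ 14, yield 2·6 = 12.
No other integer combination yields more.

12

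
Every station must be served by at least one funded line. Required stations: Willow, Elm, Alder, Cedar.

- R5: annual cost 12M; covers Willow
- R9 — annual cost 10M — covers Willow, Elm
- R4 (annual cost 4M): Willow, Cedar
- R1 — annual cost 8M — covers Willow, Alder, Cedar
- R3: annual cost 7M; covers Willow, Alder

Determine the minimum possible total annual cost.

This is a weighted set-cover instance.
Choose R9 and R1: together they cover Willow, Elm, Alder, Cedar — every station.
Total annual cost: 10 + 8 = 18.

18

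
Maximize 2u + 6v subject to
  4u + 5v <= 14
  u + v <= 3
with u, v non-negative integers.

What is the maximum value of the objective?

(u,v)=(1,2) is feasible, giving 14.
(u,v)=(0,2) is feasible, giving 12.
Maximum is 14 at (u,v)=(1,2).

14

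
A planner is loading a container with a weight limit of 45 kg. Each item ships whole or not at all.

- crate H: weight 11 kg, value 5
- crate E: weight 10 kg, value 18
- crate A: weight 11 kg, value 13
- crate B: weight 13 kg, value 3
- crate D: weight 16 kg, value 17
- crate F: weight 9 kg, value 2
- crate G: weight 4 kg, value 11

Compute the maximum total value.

Treat it as a binary knapsack problem.
crate E + crate B + crate D + crate G: weight 10 + 13 + 16 + 4 = 43 ≤ 45, value 18 + 3 + 17 + 11 = 49.
crate E + crate A + crate D + crate G: weight 10 + 11 + 16 + 4 = 41 ≤ 45, value 18 + 13 + 17 + 11 = 59.
crate H + crate E + crate D + crate G: weight 11 + 10 + 16 + 4 = 41 ≤ 45, value 5 + 18 + 17 + 11 = 51.
Best is crate E, crate A, crate D, and crate G with total value 59.

59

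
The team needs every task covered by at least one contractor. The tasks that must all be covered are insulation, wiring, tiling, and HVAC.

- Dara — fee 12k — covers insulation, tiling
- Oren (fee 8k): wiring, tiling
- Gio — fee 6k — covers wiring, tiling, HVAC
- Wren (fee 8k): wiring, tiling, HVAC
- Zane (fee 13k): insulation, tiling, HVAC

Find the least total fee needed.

18

Choose Dara and Gio: together they cover insulation, wiring, tiling, HVAC — every task.
Total fee: 12 + 6 = 18.
No cover costs less than 18.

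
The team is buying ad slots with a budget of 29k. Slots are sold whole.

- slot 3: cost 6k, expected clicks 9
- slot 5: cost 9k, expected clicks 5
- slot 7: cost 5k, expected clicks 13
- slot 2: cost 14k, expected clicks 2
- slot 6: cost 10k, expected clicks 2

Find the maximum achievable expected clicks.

slot 3 + slot 7 + slot 6: cost 6 + 5 + 10 = 21 ≤ 29, expected clicks 9 + 13 + 2 = 24.
slot 3 + slot 5 + slot 7: cost 6 + 9 + 5 = 20 ≤ 29, expected clicks 9 + 5 + 13 = 27.
Best is slot 3, slot 5, and slot 7 with total expected clicks 27.

27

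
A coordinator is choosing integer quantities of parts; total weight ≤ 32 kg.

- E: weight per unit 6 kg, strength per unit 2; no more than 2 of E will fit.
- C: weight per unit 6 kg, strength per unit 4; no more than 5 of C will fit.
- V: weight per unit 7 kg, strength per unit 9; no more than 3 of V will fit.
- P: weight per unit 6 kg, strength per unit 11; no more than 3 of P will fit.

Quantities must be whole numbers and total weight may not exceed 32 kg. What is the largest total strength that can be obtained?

51

P has the best ratio (11/6); taking only P gives at most 3×11 = 33 (stopped by the supply cap of 3).
Mixing does better — 2×V and 3×P: weight 32 ≤ 32, strength 2·9 + 3·11 = 51.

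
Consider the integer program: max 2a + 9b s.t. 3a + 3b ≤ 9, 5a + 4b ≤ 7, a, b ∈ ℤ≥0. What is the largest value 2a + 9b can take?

Relaxing integrality, the LP optimum is 15.75 at (a,b) = (0, 1.75), which is not an integer point.
(a,b)=(0,1): 3·0+3·1=3≤9, 5·0+4·1=4≤7, objective 9.
(a,b)=(1,0): 3·1+3·0=3≤9, 5·1+4·0=5≤7, objective 2.
No feasible integer point exceeds 9.

9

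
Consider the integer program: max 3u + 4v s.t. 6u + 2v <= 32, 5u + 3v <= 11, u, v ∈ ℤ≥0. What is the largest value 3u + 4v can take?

12

Relaxing integrality, the LP optimum is 14.67 at (u,v) = (0, 3.67), which is not an integer point.
(u,v)=(0,3) is feasible, giving 12.
(u,v)=(1,2) is feasible, giving 11.
(u,v)=(0,2) is feasible, giving 8.
The best lattice point is (0,3), giving 12.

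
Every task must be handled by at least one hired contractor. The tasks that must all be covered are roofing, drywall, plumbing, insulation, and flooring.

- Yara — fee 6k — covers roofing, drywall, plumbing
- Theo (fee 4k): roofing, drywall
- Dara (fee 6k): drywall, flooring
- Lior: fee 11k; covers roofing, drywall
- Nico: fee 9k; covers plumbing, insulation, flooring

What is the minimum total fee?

This is an integer covering problem.
The greedy cost-per-new-task heuristic would pick Yara and Nico for 15, but a cheaper cover exists.
Choose Theo and Nico: together they cover roofing, drywall, plumbing, insulation, flooring — every task.
Total fee: 4 + 9 = 13.
No cover costs less than 13.

13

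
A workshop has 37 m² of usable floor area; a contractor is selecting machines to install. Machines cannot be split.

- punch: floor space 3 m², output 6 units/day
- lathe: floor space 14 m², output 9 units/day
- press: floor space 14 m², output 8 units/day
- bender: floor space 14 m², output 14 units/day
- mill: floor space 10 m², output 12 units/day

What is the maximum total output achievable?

Allowing fractional choices, the relaxed optimum would be about 38.4, but machines are indivisible.
punch + bender + mill: floor space 3 + 14 + 10 = 27 ≤ 37, output 6 + 14 + 12 = 32.
punch + lathe + bender: floor space 3 + 14 + 14 = 31 ≤ 37, output 6 + 9 + 14 = 29.
punch + press + bender: floor space 3 + 14 + 14 = 31 ≤ 37, output 6 + 8 + 14 = 28.
Best is punch, bender, and mill with total output 32.

32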